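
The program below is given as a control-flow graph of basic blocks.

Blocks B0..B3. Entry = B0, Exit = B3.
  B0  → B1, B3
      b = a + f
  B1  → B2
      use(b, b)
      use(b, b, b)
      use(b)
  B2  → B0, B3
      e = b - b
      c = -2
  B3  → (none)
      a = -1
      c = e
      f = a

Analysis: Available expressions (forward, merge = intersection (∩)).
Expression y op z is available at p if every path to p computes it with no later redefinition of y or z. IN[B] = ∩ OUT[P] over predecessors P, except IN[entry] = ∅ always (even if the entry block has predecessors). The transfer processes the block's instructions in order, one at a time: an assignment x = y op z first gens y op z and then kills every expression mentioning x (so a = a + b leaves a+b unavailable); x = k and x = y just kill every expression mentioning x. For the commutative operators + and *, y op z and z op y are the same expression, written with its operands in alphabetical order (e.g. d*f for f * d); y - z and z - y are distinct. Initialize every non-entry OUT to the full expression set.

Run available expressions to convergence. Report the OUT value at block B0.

Answer: {a+f}

Working:
Fixpoint table:
  B0: | IN={} | OUT={a+f}
  B1: | IN={a+f} | OUT={a+f}
  B2: | IN={a+f} | OUT={a+f, b-b}
  B3: | IN={a+f} | OUT={}

Merge at B0 (entry node, so the boundary value {} is joined with the incoming edge(s)): IN[B0] = {} ∩ OUT[B2] = {}
Applying B0's transfer function to that IN value gives OUT[B0] (row B0 above).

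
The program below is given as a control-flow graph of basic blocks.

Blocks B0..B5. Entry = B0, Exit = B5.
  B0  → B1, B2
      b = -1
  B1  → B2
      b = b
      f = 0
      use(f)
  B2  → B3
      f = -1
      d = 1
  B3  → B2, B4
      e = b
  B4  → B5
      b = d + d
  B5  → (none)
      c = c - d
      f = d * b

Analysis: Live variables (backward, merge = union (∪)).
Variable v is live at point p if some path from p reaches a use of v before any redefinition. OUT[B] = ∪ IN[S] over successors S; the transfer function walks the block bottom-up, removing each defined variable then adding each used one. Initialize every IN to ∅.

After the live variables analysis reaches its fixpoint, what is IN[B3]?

Answer: {b, c, d}

Derivation:
Fixpoint table:
  B0: | IN={c} | OUT={b, c}
  B1: | IN={b, c} | OUT={b, c}
  B2: | IN={b, c} | OUT={b, c, d}
  B3: | IN={b, c, d} | OUT={b, c, d}
  B4: | IN={c, d} | OUT={b, c, d}
  B5: | IN={b, c, d} | OUT={}

Merge at B3: OUT[B3] = IN[B2] ⊔ IN[B4] = {b, c, d}
Applying B3's transfer function to that OUT value gives IN[B3] (row B3 above).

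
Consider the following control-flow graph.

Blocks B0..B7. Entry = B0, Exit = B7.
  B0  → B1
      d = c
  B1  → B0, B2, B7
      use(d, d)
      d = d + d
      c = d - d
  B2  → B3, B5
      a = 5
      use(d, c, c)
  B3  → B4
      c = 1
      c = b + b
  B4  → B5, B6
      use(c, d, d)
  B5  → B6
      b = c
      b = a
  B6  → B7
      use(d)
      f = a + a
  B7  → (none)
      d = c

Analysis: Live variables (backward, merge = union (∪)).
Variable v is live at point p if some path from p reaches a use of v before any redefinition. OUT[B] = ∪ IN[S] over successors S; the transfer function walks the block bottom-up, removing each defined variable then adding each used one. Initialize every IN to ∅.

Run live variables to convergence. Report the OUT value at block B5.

Answer: {a, c, d}

Working:
Converged values:
  B0:   IN={b, c}   OUT={b, d}
  B1:   IN={b, d}   OUT={b, c, d}
  B2:   IN={b, c, d}   OUT={a, b, c, d}
  B3:   IN={a, b, d}   OUT={a, c, d}
  B4:   IN={a, c, d}   OUT={a, c, d}
  B5:   IN={a, c, d}   OUT={a, c, d}
  B6:   IN={a, c, d}   OUT={c}
  B7:   IN={c}   OUT={}

Merge at B5: OUT[B5] = IN[B6] = {a, c, d}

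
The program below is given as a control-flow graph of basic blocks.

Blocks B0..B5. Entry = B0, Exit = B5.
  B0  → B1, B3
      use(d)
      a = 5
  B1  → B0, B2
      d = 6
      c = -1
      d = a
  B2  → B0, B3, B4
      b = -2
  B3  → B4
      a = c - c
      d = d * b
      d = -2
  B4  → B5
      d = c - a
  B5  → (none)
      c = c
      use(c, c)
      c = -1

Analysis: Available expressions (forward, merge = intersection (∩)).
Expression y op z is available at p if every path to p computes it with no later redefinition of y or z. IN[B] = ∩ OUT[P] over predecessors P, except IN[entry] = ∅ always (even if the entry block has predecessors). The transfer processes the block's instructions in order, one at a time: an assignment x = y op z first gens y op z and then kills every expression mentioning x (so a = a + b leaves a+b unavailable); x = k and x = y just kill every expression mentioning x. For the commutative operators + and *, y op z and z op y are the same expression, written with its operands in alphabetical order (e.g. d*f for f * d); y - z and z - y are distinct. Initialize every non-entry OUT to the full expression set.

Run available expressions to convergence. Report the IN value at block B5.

Answer: {c-a}

Derivation:
Converged values:
  B0:   IN={}   OUT={}
  B1:   IN={}   OUT={}
  B2:   IN={}   OUT={}
  B3:   IN={}   OUT={c-c}
  B4:   IN={}   OUT={c-a}
  B5:   IN={c-a}   OUT={}

Merge at B5: IN[B5] = OUT[B4] = {c-a}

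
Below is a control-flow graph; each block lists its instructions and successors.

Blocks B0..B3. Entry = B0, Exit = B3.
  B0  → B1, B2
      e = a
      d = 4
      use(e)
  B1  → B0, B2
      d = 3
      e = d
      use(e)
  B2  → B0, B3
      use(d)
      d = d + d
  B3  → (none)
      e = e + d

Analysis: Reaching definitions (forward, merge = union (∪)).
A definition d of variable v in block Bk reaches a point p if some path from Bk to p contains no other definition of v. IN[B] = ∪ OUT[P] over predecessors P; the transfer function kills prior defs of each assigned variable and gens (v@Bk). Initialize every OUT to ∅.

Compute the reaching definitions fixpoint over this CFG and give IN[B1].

Answer: {d@B0, e@B0}

Trace:
Converged values:
  B0:   IN={d@B1, d@B2, e@B0, e@B1}   OUT={d@B0, e@B0}
  B1:   IN={d@B0, e@B0}   OUT={d@B1, e@B1}
  B2:   IN={d@B0, d@B1, e@B0, e@B1}   OUT={d@B2, e@B0, e@B1}
  B3:   IN={d@B2, e@B0, e@B1}   OUT={d@B2, e@B3}

Merge at B1: IN[B1] = OUT[B0] = {d@B0, e@B0}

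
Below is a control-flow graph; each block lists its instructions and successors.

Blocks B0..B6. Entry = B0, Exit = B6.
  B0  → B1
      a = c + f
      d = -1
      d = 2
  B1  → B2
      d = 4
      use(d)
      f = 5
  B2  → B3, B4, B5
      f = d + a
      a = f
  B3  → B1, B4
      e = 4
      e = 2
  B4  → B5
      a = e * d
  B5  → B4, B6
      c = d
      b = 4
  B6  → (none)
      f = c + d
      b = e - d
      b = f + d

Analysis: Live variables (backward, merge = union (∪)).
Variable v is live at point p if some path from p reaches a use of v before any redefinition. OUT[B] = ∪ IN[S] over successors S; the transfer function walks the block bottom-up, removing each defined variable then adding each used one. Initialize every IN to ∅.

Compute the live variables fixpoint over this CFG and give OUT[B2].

Answer: {a, d, e}

Derivation:
Fixpoint table:
  B0:   IN={c, e, f}   OUT={a, e}
  B1:   IN={a, e}   OUT={a, d, e}
  B2:   IN={a, d, e}   OUT={a, d, e}
  B3:   IN={a, d}   OUT={a, d, e}
  B4:   IN={d, e}   OUT={d, e}
  B5:   IN={d, e}   OUT={c, d, e}
  B6:   IN={c, d, e}   OUT={}

Merge at B2: OUT[B2] = IN[B3] ⊔ IN[B4] ⊔ IN[B5] = {a, d, e}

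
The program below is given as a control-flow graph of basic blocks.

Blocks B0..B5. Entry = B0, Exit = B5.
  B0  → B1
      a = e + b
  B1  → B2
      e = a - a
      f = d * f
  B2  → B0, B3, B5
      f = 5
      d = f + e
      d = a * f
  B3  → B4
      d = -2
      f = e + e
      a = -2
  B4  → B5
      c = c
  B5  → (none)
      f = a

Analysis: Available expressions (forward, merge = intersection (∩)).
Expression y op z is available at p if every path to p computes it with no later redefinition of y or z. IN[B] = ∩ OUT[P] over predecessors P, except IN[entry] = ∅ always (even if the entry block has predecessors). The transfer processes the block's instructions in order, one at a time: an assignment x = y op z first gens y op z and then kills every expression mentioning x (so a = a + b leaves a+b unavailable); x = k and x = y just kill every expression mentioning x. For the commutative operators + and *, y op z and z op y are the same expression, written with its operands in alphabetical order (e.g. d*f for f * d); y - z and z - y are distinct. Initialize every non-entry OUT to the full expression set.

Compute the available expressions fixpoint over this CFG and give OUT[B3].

Converged values:
  B0:   IN={}   OUT={b+e}
  B1:   IN={b+e}   OUT={a-a}
  B2:   IN={a-a}   OUT={a*f, a-a, e+f}
  B3:   IN={a*f, a-a, e+f}   OUT={e+e}
  B4:   IN={e+e}   OUT={e+e}
  B5:   IN={}   OUT={}

Merge at B3: IN[B3] = OUT[B2] = {a*f, a-a, e+f}
Applying B3's transfer function to that IN value gives OUT[B3] (row B3 above).

Answer: {e+e}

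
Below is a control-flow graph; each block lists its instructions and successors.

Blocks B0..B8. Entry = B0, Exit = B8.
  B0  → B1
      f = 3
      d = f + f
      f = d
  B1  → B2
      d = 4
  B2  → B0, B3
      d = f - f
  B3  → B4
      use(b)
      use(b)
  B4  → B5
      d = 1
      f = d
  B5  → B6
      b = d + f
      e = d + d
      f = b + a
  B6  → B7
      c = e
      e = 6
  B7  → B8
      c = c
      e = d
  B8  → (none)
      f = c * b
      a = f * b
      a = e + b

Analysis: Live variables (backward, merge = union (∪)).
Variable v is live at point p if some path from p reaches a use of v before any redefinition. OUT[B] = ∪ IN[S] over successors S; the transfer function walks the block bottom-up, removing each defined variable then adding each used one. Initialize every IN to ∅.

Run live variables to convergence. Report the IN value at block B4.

Per-block solution:
  B0:  IN={a, b}  OUT={a, b, f}
  B1:  IN={a, b, f}  OUT={a, b, f}
  B2:  IN={a, b, f}  OUT={a, b}
  B3:  IN={a, b}  OUT={a}
  B4:  IN={a}  OUT={a, d, f}
  B5:  IN={a, d, f}  OUT={b, d, e}
  B6:  IN={b, d, e}  OUT={b, c, d}
  B7:  IN={b, c, d}  OUT={b, c, e}
  B8:  IN={b, c, e}  OUT={}

Merge at B4: OUT[B4] = IN[B5] = {a, d, f}
Applying B4's transfer function to that OUT value gives IN[B4] (row B4 above).

Answer: {a}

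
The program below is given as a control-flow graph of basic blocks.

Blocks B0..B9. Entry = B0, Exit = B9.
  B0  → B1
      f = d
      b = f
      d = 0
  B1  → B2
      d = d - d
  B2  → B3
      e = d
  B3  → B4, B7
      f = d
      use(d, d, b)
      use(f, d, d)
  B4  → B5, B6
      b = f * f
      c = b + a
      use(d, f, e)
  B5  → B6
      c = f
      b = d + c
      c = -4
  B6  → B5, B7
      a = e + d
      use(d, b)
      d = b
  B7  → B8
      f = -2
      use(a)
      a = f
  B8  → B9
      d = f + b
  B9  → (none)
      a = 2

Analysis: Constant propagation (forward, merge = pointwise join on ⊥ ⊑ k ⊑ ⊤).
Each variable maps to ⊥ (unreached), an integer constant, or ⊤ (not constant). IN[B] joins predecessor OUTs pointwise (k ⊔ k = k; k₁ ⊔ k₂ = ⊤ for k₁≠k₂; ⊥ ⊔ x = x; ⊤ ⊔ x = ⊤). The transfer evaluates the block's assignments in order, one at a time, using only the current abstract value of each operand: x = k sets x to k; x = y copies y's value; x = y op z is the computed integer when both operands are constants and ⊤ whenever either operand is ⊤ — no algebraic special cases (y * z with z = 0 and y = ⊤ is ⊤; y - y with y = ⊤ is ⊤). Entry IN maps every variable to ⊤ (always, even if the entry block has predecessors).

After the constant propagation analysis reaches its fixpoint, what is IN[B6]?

Answer: {a: ⊤, b: 0, c: ⊤, d: 0, e: 0, f: 0}

Working:
Per-block solution:
  B0: | IN=(all ⊤) | OUT={d:0; rest ⊤}
  B1: | IN={d:0; rest ⊤} | OUT={d:0; rest ⊤}
  B2: | IN={d:0; rest ⊤} | OUT={d:0, e:0; rest ⊤}
  B3: | IN={d:0, e:0; rest ⊤} | OUT={d:0, e:0, f:0; rest ⊤}
  B4: | IN={d:0, e:0, f:0; rest ⊤} | OUT={b:0, d:0, e:0, f:0; rest ⊤}
  B5: | IN={b:0, d:0, e:0, f:0; rest ⊤} | OUT={b:0, c:-4, d:0, e:0, f:0; rest ⊤}
  B6: | IN={b:0, d:0, e:0, f:0; rest ⊤} | OUT={a:0, b:0, d:0, e:0, f:0; rest ⊤}
  B7: | IN={d:0, e:0, f:0; rest ⊤} | OUT={a:-2, d:0, e:0, f:-2; rest ⊤}
  B8: | IN={a:-2, d:0, e:0, f:-2; rest ⊤} | OUT={a:-2, e:0, f:-2; rest ⊤}
  B9: | IN={a:-2, e:0, f:-2; rest ⊤} | OUT={a:2, e:0, f:-2; rest ⊤}

Merge at B6: IN[B6] = OUT[B4] ⊔ OUT[B5] = {a: ⊤, b: 0, c: ⊤, d: 0, e: 0, f: 0}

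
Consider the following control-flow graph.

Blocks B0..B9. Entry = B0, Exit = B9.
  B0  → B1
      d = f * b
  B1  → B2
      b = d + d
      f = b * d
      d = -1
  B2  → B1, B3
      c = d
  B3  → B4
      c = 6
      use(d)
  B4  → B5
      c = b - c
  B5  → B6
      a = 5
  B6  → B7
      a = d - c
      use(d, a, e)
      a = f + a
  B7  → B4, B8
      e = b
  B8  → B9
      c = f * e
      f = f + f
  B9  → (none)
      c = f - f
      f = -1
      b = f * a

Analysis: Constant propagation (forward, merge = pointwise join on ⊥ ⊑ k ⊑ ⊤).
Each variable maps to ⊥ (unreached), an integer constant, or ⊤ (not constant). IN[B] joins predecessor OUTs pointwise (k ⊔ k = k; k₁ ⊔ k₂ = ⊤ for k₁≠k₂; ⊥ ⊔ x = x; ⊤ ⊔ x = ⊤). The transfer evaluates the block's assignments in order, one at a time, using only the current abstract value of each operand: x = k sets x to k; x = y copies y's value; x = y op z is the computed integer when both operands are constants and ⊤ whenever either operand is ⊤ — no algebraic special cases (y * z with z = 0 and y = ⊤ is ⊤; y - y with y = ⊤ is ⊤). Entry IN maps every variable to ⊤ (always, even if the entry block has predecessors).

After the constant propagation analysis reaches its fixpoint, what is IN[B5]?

Converged values:
  B0:  IN=(all ⊤)  OUT=(all ⊤)
  B1:  IN=(all ⊤)  OUT={d:-1; rest ⊤}
  B2:  IN={d:-1; rest ⊤}  OUT={c:-1, d:-1; rest ⊤}
  B3:  IN={c:-1, d:-1; rest ⊤}  OUT={c:6, d:-1; rest ⊤}
  B4:  IN={d:-1; rest ⊤}  OUT={d:-1; rest ⊤}
  B5:  IN={d:-1; rest ⊤}  OUT={a:5, d:-1; rest ⊤}
  B6:  IN={a:5, d:-1; rest ⊤}  OUT={d:-1; rest ⊤}
  B7:  IN={d:-1; rest ⊤}  OUT={d:-1; rest ⊤}
  B8:  IN={d:-1; rest ⊤}  OUT={d:-1; rest ⊤}
  B9:  IN={d:-1; rest ⊤}  OUT={d:-1, f:-1; rest ⊤}

Merge at B5: IN[B5] = OUT[B4] = {a: ⊤, b: ⊤, c: ⊤, d: -1, e: ⊤, f: ⊤}

Answer: {a: ⊤, b: ⊤, c: ⊤, d: -1, e: ⊤, f: ⊤}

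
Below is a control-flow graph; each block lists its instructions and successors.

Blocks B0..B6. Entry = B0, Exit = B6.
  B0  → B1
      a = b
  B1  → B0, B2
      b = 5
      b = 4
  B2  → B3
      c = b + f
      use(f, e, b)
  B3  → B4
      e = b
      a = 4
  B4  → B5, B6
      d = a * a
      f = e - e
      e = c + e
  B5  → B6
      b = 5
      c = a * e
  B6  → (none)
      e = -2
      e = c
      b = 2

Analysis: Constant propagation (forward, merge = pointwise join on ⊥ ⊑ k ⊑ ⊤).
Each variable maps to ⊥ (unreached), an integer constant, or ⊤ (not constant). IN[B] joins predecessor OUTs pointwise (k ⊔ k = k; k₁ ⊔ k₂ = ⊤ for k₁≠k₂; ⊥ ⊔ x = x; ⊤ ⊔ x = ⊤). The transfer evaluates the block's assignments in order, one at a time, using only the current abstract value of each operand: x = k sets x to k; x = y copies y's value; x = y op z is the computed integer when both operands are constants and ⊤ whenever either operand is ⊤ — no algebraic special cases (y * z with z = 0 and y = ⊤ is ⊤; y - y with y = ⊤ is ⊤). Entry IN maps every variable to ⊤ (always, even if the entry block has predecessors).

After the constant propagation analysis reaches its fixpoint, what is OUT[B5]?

Converged values:
  B0: | IN=(all ⊤) | OUT=(all ⊤)
  B1: | IN=(all ⊤) | OUT={b:4; rest ⊤}
  B2: | IN={b:4; rest ⊤} | OUT={b:4; rest ⊤}
  B3: | IN={b:4; rest ⊤} | OUT={a:4, b:4, e:4; rest ⊤}
  B4: | IN={a:4, b:4, e:4; rest ⊤} | OUT={a:4, b:4, d:16, f:0; rest ⊤}
  B5: | IN={a:4, b:4, d:16, f:0; rest ⊤} | OUT={a:4, b:5, d:16, f:0; rest ⊤}
  B6: | IN={a:4, d:16, f:0; rest ⊤} | OUT={a:4, b:2, d:16, f:0; rest ⊤}

Merge at B5: IN[B5] = OUT[B4] = {a: 4, b: 4, c: ⊤, d: 16, e: ⊤, f: 0}
Applying B5's transfer function to that IN value gives OUT[B5] (row B5 above).

Answer: {a: 4, b: 5, c: ⊤, d: 16, e: ⊤, f: 0}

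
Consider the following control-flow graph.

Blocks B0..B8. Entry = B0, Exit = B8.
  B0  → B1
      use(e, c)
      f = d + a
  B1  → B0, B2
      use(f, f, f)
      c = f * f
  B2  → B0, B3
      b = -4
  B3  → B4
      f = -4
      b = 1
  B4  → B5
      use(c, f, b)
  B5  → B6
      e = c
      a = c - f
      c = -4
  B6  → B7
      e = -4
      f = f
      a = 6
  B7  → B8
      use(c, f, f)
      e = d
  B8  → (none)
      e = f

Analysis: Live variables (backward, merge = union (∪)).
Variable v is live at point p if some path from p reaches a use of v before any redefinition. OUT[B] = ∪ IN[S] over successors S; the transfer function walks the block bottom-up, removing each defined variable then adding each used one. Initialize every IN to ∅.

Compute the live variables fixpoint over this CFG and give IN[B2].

Answer: {a, c, d, e}

Derivation:
Converged values:
  B0:  IN={a, c, d, e}  OUT={a, d, e, f}
  B1:  IN={a, d, e, f}  OUT={a, c, d, e}
  B2:  IN={a, c, d, e}  OUT={a, c, d, e}
  B3:  IN={c, d}  OUT={b, c, d, f}
  B4:  IN={b, c, d, f}  OUT={c, d, f}
  B5:  IN={c, d, f}  OUT={c, d, f}
  B6:  IN={c, d, f}  OUT={c, d, f}
  B7:  IN={c, d, f}  OUT={f}
  B8:  IN={f}  OUT={}

Merge at B2: OUT[B2] = IN[B0] ⊔ IN[B3] = {a, c, d, e}
Applying B2's transfer function to that OUT value gives IN[B2] (row B2 above).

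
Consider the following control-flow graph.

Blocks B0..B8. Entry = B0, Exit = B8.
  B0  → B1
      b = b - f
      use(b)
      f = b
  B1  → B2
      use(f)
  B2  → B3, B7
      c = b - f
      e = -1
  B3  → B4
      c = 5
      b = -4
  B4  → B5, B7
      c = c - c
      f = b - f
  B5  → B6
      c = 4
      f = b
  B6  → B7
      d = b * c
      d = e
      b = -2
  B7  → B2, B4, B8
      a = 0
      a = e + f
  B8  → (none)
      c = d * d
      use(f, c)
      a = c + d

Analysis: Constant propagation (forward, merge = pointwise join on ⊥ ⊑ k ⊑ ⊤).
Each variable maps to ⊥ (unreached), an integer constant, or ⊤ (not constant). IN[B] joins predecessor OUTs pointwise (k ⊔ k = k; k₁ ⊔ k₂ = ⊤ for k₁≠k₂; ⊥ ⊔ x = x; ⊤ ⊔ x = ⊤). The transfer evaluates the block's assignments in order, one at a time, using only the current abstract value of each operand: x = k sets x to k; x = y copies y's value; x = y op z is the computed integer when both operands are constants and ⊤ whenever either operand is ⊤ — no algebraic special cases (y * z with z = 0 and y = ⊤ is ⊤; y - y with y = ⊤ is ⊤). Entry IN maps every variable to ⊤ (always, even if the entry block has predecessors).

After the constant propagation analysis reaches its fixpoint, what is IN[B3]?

Answer: {a: ⊤, b: ⊤, c: ⊤, d: ⊤, e: -1, f: ⊤}

Working:
Converged values:
  B0: | IN=(all ⊤) | OUT=(all ⊤)
  B1: | IN=(all ⊤) | OUT=(all ⊤)
  B2: | IN=(all ⊤) | OUT={e:-1; rest ⊤}
  B3: | IN={e:-1; rest ⊤} | OUT={b:-4, c:5, e:-1; rest ⊤}
  B4: | IN={e:-1; rest ⊤} | OUT={e:-1; rest ⊤}
  B5: | IN={e:-1; rest ⊤} | OUT={c:4, e:-1; rest ⊤}
  B6: | IN={c:4, e:-1; rest ⊤} | OUT={b:-2, c:4, d:-1, e:-1; rest ⊤}
  B7: | IN={e:-1; rest ⊤} | OUT={e:-1; rest ⊤}
  B8: | IN={e:-1; rest ⊤} | OUT={e:-1; rest ⊤}

Merge at B3: IN[B3] = OUT[B2] = {a: ⊤, b: ⊤, c: ⊤, d: ⊤, e: -1, f: ⊤}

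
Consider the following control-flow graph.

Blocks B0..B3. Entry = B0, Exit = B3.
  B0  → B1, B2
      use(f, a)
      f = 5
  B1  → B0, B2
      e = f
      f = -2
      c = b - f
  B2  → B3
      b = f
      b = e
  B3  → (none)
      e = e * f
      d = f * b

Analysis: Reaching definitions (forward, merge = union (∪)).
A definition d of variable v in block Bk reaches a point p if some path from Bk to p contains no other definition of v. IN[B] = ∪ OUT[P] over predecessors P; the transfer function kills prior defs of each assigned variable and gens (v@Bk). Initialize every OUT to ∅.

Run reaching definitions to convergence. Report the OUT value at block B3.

Per-block solution:
  B0: | IN={c@B1, e@B1, f@B1} | OUT={c@B1, e@B1, f@B0}
  B1: | IN={c@B1, e@B1, f@B0} | OUT={c@B1, e@B1, f@B1}
  B2: | IN={c@B1, e@B1, f@B0, f@B1} | OUT={b@B2, c@B1, e@B1, f@B0, f@B1}
  B3: | IN={b@B2, c@B1, e@B1, f@B0, f@B1} | OUT={b@B2, c@B1, d@B3, e@B3, f@B0, f@B1}

Merge at B3: IN[B3] = OUT[B2] = {b@B2, c@B1, e@B1, f@B0, f@B1}
Applying B3's transfer function to that IN value gives OUT[B3] (row B3 above).

Answer: {b@B2, c@B1, d@B3, e@B3, f@B0, f@B1}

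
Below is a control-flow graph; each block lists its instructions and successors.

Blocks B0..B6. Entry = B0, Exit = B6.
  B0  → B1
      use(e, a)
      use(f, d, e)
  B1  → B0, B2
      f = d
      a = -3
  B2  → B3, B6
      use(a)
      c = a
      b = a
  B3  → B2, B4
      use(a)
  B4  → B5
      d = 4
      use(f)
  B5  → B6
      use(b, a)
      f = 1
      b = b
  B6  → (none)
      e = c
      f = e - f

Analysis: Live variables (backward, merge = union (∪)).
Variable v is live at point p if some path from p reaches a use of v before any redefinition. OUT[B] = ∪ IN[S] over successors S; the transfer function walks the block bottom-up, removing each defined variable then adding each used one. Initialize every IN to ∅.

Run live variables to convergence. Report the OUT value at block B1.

Fixpoint table:
  B0:  IN={a, d, e, f}  OUT={d, e}
  B1:  IN={d, e}  OUT={a, d, e, f}
  B2:  IN={a, f}  OUT={a, b, c, f}
  B3:  IN={a, b, c, f}  OUT={a, b, c, f}
  B4:  IN={a, b, c, f}  OUT={a, b, c}
  B5:  IN={a, b, c}  OUT={c, f}
  B6:  IN={c, f}  OUT={}

Merge at B1: OUT[B1] = IN[B0] ⊔ IN[B2] = {a, d, e, f}

Answer: {a, d, e, f}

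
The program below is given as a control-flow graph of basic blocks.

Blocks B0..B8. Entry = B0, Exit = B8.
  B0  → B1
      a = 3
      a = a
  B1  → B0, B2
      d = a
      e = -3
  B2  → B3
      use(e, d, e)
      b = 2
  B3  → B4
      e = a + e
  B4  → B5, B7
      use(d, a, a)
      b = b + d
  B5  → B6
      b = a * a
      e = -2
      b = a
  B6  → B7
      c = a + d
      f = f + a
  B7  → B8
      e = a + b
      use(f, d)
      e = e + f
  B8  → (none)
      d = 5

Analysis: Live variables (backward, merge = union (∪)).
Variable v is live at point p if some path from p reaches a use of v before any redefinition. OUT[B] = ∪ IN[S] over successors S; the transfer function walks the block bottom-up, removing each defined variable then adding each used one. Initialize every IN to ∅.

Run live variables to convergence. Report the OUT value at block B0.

Per-block solution:
  B0:   IN={f}   OUT={a, f}
  B1:   IN={a, f}   OUT={a, d, e, f}
  B2:   IN={a, d, e, f}   OUT={a, b, d, e, f}
  B3:   IN={a, b, d, e, f}   OUT={a, b, d, f}
  B4:   IN={a, b, d, f}   OUT={a, b, d, f}
  B5:   IN={a, d, f}   OUT={a, b, d, f}
  B6:   IN={a, b, d, f}   OUT={a, b, d, f}
  B7:   IN={a, b, d, f}   OUT={}
  B8:   IN={}   OUT={}

Merge at B0: OUT[B0] = IN[B1] = {a, f}

Answer: {a, f}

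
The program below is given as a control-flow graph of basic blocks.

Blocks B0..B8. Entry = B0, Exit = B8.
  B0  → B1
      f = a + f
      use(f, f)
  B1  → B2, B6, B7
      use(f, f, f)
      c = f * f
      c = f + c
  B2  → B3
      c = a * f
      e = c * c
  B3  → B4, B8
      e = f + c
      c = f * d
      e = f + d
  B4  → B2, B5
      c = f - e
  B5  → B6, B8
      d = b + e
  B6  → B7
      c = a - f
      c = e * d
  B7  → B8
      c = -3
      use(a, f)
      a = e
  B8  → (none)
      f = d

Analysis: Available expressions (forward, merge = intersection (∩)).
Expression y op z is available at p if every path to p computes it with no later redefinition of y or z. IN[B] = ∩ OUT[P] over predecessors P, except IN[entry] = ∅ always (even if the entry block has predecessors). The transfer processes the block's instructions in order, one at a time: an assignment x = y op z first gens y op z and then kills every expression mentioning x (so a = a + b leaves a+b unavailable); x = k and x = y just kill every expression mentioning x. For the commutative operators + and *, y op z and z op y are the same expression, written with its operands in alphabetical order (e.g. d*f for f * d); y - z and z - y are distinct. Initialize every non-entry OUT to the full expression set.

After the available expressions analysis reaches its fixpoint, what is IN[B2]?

Converged values:
  B0:  IN={}  OUT={}
  B1:  IN={}  OUT={f*f}
  B2:  IN={f*f}  OUT={a*f, c*c, f*f}
  B3:  IN={a*f, c*c, f*f}  OUT={a*f, d*f, d+f, f*f}
  B4:  IN={a*f, d*f, d+f, f*f}  OUT={a*f, d*f, d+f, f*f, f-e}
  B5:  IN={a*f, d*f, d+f, f*f, f-e}  OUT={a*f, b+e, f*f, f-e}
  B6:  IN={f*f}  OUT={a-f, d*e, f*f}
  B7:  IN={f*f}  OUT={f*f}
  B8:  IN={f*f}  OUT={}

Merge at B2: IN[B2] = OUT[B1] ∩ OUT[B4] = {f*f}

Answer: {f*f}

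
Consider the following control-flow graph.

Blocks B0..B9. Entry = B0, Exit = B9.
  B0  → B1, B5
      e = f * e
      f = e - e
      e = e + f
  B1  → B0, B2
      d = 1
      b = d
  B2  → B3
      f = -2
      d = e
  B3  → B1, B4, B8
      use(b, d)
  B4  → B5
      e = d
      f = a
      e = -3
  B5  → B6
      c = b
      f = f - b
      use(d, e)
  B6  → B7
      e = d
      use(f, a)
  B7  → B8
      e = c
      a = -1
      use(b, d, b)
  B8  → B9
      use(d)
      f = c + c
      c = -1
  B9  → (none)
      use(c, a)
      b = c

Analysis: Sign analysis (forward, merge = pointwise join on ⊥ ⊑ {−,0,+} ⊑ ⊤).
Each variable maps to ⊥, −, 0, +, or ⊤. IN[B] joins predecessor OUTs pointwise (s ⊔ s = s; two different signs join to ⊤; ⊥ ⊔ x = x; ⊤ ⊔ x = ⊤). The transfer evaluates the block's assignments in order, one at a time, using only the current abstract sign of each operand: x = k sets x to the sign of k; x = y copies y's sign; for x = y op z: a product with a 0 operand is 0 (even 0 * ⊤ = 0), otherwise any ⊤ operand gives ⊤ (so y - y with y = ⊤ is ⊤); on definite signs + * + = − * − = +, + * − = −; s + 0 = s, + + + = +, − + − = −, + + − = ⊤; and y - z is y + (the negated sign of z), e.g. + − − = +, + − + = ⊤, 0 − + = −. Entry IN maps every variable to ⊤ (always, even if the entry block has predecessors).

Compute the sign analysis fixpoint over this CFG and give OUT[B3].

Answer: {a: ⊤, b: +, c: ⊤, d: ⊤, e: ⊤, f: -}

Trace:
Per-block solution:
  B0:  IN=(all ⊤)  OUT=(all ⊤)
  B1:  IN=(all ⊤)  OUT={b:+, d:+; rest ⊤}
  B2:  IN={b:+, d:+; rest ⊤}  OUT={b:+, f:-; rest ⊤}
  B3:  IN={b:+, f:-; rest ⊤}  OUT={b:+, f:-; rest ⊤}
  B4:  IN={b:+, f:-; rest ⊤}  OUT={b:+, e:-; rest ⊤}
  B5:  IN=(all ⊤)  OUT=(all ⊤)
  B6:  IN=(all ⊤)  OUT=(all ⊤)
  B7:  IN=(all ⊤)  OUT={a:-; rest ⊤}
  B8:  IN=(all ⊤)  OUT={c:-; rest ⊤}
  B9:  IN={c:-; rest ⊤}  OUT={b:-, c:-; rest ⊤}

Merge at B3: IN[B3] = OUT[B2] = {a: ⊤, b: +, c: ⊤, d: ⊤, e: ⊤, f: -}
Applying B3's transfer function to that IN value gives OUT[B3] (row B3 above).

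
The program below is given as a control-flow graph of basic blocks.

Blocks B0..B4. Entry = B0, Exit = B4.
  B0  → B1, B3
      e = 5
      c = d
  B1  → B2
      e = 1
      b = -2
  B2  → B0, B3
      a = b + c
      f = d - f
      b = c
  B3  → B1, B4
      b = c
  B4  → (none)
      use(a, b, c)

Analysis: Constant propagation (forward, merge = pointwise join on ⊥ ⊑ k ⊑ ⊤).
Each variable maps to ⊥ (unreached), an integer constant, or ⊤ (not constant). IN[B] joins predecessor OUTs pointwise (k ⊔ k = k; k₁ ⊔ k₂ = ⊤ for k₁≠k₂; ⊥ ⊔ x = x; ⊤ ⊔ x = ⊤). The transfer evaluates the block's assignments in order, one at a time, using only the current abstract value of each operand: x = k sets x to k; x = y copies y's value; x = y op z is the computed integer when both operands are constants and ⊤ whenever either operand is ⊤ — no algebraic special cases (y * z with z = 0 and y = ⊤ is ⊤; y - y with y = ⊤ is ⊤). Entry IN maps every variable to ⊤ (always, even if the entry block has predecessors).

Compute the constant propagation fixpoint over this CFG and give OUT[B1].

Fixpoint table:
  B0:   IN=(all ⊤)   OUT={e:5; rest ⊤}
  B1:   IN=(all ⊤)   OUT={b:-2, e:1; rest ⊤}
  B2:   IN={b:-2, e:1; rest ⊤}   OUT={e:1; rest ⊤}
  B3:   IN=(all ⊤)   OUT=(all ⊤)
  B4:   IN=(all ⊤)   OUT=(all ⊤)

Merge at B1: IN[B1] = OUT[B0] ⊔ OUT[B3] = {a: ⊤, b: ⊤, c: ⊤, d: ⊤, e: ⊤, f: ⊤}
Applying B1's transfer function to that IN value gives OUT[B1] (row B1 above).

Answer: {a: ⊤, b: -2, c: ⊤, d: ⊤, e: 1, f: ⊤}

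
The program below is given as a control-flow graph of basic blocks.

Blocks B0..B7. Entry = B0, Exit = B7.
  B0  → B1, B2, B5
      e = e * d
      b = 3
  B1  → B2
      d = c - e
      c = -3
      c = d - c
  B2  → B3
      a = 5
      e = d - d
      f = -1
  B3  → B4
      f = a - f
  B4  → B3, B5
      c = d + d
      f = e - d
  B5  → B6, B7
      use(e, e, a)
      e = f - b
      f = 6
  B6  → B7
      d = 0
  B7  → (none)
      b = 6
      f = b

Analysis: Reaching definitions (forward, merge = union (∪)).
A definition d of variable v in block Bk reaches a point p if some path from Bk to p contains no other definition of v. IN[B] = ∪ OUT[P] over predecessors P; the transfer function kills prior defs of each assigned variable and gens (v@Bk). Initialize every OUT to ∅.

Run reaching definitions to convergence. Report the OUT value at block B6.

Per-block solution:
  B0: | IN={} | OUT={b@B0, e@B0}
  B1: | IN={b@B0, e@B0} | OUT={b@B0, c@B1, d@B1, e@B0}
  B2: | IN={b@B0, c@B1, d@B1, e@B0} | OUT={a@B2, b@B0, c@B1, d@B1, e@B2, f@B2}
  B3: | IN={a@B2, b@B0, c@B1, c@B4, d@B1, e@B2, f@B2, f@B4} | OUT={a@B2, b@B0, c@B1, c@B4, d@B1, e@B2, f@B3}
  B4: | IN={a@B2, b@B0, c@B1, c@B4, d@B1, e@B2, f@B3} | OUT={a@B2, b@B0, c@B4, d@B1, e@B2, f@B4}
  B5: | IN={a@B2, b@B0, c@B4, d@B1, e@B0, e@B2, f@B4} | OUT={a@B2, b@B0, c@B4, d@B1, e@B5, f@B5}
  B6: | IN={a@B2, b@B0, c@B4, d@B1, e@B5, f@B5} | OUT={a@B2, b@B0, c@B4, d@B6, e@B5, f@B5}
  B7: | IN={a@B2, b@B0, c@B4, d@B1, d@B6, e@B5, f@B5} | OUT={a@B2, b@B7, c@B4, d@B1, d@B6, e@B5, f@B7}

Merge at B6: IN[B6] = OUT[B5] = {a@B2, b@B0, c@B4, d@B1, e@B5, f@B5}
Applying B6's transfer function to that IN value gives OUT[B6] (row B6 above).

Answer: {a@B2, b@B0, c@B4, d@B6, e@B5, f@B5}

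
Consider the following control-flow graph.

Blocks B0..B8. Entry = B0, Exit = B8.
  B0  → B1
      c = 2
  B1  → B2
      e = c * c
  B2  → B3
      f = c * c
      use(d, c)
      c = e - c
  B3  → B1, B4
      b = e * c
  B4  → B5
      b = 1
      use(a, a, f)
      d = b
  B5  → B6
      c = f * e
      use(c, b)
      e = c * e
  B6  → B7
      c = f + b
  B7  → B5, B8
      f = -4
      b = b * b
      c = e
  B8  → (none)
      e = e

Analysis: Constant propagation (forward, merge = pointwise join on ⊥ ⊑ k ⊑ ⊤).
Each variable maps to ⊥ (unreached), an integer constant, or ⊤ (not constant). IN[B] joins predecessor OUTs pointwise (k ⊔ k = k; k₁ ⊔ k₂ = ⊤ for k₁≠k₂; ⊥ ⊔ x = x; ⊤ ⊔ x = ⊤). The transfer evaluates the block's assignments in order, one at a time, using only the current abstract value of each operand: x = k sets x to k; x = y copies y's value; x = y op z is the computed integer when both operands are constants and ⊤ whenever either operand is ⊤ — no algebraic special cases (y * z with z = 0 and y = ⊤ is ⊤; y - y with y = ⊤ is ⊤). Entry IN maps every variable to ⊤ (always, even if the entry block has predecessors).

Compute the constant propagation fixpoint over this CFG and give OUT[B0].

Answer: {a: ⊤, b: ⊤, c: 2, d: ⊤, e: ⊤, f: ⊤}

Derivation:
Per-block solution:
  B0: | IN=(all ⊤) | OUT={c:2; rest ⊤}
  B1: | IN={c:2; rest ⊤} | OUT={c:2, e:4; rest ⊤}
  B2: | IN={c:2, e:4; rest ⊤} | OUT={c:2, e:4, f:4; rest ⊤}
  B3: | IN={c:2, e:4, f:4; rest ⊤} | OUT={b:8, c:2, e:4, f:4; rest ⊤}
  B4: | IN={b:8, c:2, e:4, f:4; rest ⊤} | OUT={b:1, c:2, d:1, e:4, f:4; rest ⊤}
  B5: | IN={b:1, d:1; rest ⊤} | OUT={b:1, d:1; rest ⊤}
  B6: | IN={b:1, d:1; rest ⊤} | OUT={b:1, d:1; rest ⊤}
  B7: | IN={b:1, d:1; rest ⊤} | OUT={b:1, d:1, f:-4; rest ⊤}
  B8: | IN={b:1, d:1, f:-4; rest ⊤} | OUT={b:1, d:1, f:-4; rest ⊤}

B0 is the boundary node: IN[B0] = {a: ⊤, b: ⊤, c: ⊤, d: ⊤, e: ⊤, f: ⊤}
Applying B0's transfer function to that IN value gives OUT[B0] (row B0 above).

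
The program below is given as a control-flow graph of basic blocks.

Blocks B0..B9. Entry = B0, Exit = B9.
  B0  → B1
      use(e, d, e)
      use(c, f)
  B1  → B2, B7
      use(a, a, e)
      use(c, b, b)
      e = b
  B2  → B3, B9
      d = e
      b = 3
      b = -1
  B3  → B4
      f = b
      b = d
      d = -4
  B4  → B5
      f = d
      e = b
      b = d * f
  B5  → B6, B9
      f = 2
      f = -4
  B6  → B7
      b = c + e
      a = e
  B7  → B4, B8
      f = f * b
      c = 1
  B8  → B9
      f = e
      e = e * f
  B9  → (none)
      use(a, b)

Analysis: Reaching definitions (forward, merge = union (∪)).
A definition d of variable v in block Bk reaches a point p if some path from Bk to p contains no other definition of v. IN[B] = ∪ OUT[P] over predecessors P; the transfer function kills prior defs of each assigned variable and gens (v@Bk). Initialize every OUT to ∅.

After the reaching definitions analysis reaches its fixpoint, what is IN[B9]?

Answer: {a@B6, b@B2, b@B4, b@B6, c@B7, d@B2, d@B3, e@B1, e@B4, e@B8, f@B5, f@B8}

Derivation:
Converged values:
  B0: | IN={} | OUT={}
  B1: | IN={} | OUT={e@B1}
  B2: | IN={e@B1} | OUT={b@B2, d@B2, e@B1}
  B3: | IN={b@B2, d@B2, e@B1} | OUT={b@B3, d@B3, e@B1, f@B3}
  B4: | IN={a@B6, b@B3, b@B6, c@B7, d@B3, e@B1, e@B4, f@B3, f@B7} | OUT={a@B6, b@B4, c@B7, d@B3, e@B4, f@B4}
  B5: | IN={a@B6, b@B4, c@B7, d@B3, e@B4, f@B4} | OUT={a@B6, b@B4, c@B7, d@B3, e@B4, f@B5}
  B6: | IN={a@B6, b@B4, c@B7, d@B3, e@B4, f@B5} | OUT={a@B6, b@B6, c@B7, d@B3, e@B4, f@B5}
  B7: | IN={a@B6, b@B6, c@B7, d@B3, e@B1, e@B4, f@B5} | OUT={a@B6, b@B6, c@B7, d@B3, e@B1, e@B4, f@B7}
  B8: | IN={a@B6, b@B6, c@B7, d@B3, e@B1, e@B4, f@B7} | OUT={a@B6, b@B6, c@B7, d@B3, e@B8, f@B8}
  B9: | IN={a@B6, b@B2, b@B4, b@B6, c@B7, d@B2, d@B3, e@B1, e@B4, e@B8, f@B5, f@B8} | OUT={a@B6, b@B2, b@B4, b@B6, c@B7, d@B2, d@B3, e@B1, e@B4, e@B8, f@B5, f@B8}

Merge at B9: IN[B9] = OUT[B2] ⊔ OUT[B5] ⊔ OUT[B8] = {a@B6, b@B2, b@B4, b@B6, c@B7, d@B2, d@B3, e@B1, e@B4, e@B8, f@B5, f@B8}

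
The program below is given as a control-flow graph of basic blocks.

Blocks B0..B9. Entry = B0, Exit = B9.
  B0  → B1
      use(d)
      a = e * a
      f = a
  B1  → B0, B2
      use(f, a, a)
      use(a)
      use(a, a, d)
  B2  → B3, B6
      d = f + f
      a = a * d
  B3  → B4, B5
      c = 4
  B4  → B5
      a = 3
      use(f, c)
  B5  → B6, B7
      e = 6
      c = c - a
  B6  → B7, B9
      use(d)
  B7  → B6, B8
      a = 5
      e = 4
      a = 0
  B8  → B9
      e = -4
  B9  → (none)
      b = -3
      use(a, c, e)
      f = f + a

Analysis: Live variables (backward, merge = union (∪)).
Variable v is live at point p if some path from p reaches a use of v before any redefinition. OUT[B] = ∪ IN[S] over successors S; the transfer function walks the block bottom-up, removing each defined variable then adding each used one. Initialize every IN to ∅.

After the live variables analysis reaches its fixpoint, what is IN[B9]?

Fixpoint table:
  B0: | IN={a, c, d, e} | OUT={a, c, d, e, f}
  B1: | IN={a, c, d, e, f} | OUT={a, c, d, e, f}
  B2: | IN={a, c, e, f} | OUT={a, c, d, e, f}
  B3: | IN={a, d, f} | OUT={a, c, d, f}
  B4: | IN={c, d, f} | OUT={a, c, d, f}
  B5: | IN={a, c, d, f} | OUT={a, c, d, e, f}
  B6: | IN={a, c, d, e, f} | OUT={a, c, d, e, f}
  B7: | IN={c, d, f} | OUT={a, c, d, e, f}
  B8: | IN={a, c, f} | OUT={a, c, e, f}
  B9: | IN={a, c, e, f} | OUT={}

B9 is the boundary node: OUT[B9] = {}
Applying B9's transfer function to that OUT value gives IN[B9] (row B9 above).

Answer: {a, c, e, f}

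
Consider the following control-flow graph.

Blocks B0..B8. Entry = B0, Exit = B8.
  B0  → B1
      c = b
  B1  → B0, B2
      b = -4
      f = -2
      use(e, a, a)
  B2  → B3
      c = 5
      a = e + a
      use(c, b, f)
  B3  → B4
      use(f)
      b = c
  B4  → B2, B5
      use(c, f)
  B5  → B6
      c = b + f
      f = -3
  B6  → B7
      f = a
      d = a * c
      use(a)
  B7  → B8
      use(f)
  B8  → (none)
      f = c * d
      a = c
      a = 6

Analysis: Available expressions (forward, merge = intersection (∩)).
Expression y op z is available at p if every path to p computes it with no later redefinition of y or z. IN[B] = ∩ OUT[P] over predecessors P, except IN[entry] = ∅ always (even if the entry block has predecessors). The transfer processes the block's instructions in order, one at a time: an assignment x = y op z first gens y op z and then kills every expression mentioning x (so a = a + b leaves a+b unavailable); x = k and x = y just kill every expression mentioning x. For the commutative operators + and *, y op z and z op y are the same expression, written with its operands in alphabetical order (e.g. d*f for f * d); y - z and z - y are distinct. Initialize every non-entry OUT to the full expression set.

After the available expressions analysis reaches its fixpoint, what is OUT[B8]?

Converged values:
  B0:   IN={}   OUT={}
  B1:   IN={}   OUT={}
  B2:   IN={}   OUT={}
  B3:   IN={}   OUT={}
  B4:   IN={}   OUT={}
  B5:   IN={}   OUT={}
  B6:   IN={}   OUT={a*c}
  B7:   IN={a*c}   OUT={a*c}
  B8:   IN={a*c}   OUT={c*d}

Merge at B8: IN[B8] = OUT[B7] = {a*c}
Applying B8's transfer function to that IN value gives OUT[B8] (row B8 above).

Answer: {c*d}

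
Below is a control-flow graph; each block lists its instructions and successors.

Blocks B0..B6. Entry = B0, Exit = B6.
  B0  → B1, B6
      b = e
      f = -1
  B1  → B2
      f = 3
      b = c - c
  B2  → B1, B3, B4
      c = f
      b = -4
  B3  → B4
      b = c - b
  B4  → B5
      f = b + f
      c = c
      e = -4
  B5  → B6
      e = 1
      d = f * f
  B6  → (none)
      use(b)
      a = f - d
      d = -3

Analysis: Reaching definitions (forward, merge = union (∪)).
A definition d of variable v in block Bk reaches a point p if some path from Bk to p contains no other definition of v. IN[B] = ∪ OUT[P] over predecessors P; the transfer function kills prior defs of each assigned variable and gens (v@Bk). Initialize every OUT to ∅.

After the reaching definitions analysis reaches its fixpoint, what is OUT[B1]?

Answer: {b@B1, c@B2, f@B1}

Working:
Converged values:
  B0:   IN={}   OUT={b@B0, f@B0}
  B1:   IN={b@B0, b@B2, c@B2, f@B0, f@B1}   OUT={b@B1, c@B2, f@B1}
  B2:   IN={b@B1, c@B2, f@B1}   OUT={b@B2, c@B2, f@B1}
  B3:   IN={b@B2, c@B2, f@B1}   OUT={b@B3, c@B2, f@B1}
  B4:   IN={b@B2, b@B3, c@B2, f@B1}   OUT={b@B2, b@B3, c@B4, e@B4, f@B4}
  B5:   IN={b@B2, b@B3, c@B4, e@B4, f@B4}   OUT={b@B2, b@B3, c@B4, d@B5, e@B5, f@B4}
  B6:   IN={b@B0, b@B2, b@B3, c@B4, d@B5, e@B5, f@B0, f@B4}   OUT={a@B6, b@B0, b@B2, b@B3, c@B4, d@B6, e@B5, f@B0, f@B4}

Merge at B1: IN[B1] = OUT[B0] ⊔ OUT[B2] = {b@B0, b@B2, c@B2, f@B0, f@B1}
Applying B1's transfer function to that IN value gives OUT[B1] (row B1 above).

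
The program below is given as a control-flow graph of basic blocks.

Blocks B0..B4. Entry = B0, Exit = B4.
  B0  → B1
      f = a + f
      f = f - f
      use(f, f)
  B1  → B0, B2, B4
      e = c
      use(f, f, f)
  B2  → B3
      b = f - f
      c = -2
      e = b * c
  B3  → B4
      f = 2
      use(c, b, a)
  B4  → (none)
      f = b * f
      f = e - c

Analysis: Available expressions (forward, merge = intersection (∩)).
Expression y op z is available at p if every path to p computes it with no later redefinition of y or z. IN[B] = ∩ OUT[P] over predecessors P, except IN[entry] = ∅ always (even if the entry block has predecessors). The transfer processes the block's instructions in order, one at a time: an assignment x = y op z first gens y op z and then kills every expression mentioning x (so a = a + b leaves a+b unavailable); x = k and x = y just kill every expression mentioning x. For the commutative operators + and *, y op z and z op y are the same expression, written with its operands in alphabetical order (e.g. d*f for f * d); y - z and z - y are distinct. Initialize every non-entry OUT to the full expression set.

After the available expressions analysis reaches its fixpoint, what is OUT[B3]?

Answer: {b*c}

Working:
Converged values:
  B0:   IN={}   OUT={}
  B1:   IN={}   OUT={}
  B2:   IN={}   OUT={b*c, f-f}
  B3:   IN={b*c, f-f}   OUT={b*c}
  B4:   IN={}   OUT={e-c}

Merge at B3: IN[B3] = OUT[B2] = {b*c, f-f}
Applying B3's transfer function to that IN value gives OUT[B3] (row B3 above).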